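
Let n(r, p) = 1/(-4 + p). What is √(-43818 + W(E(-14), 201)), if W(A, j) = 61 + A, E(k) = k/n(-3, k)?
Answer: I*√43505 ≈ 208.58*I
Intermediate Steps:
E(k) = k*(-4 + k) (E(k) = k/(1/(-4 + k)) = k*(-4 + k))
√(-43818 + W(E(-14), 201)) = √(-43818 + (61 - 14*(-4 - 14))) = √(-43818 + (61 - 14*(-18))) = √(-43818 + (61 + 252)) = √(-43818 + 313) = √(-43505) = I*√43505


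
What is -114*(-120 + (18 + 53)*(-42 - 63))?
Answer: 863550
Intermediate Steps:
-114*(-120 + (18 + 53)*(-42 - 63)) = -114*(-120 + 71*(-105)) = -114*(-120 - 7455) = -114*(-7575) = 863550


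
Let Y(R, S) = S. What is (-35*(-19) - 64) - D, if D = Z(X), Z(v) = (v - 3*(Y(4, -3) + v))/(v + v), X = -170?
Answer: 204689/340 ≈ 602.03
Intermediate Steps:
Z(v) = (9 - 2*v)/(2*v) (Z(v) = (v - 3*(-3 + v))/(v + v) = (v + (9 - 3*v))/((2*v)) = (9 - 2*v)*(1/(2*v)) = (9 - 2*v)/(2*v))
D = -349/340 (D = (9/2 - 1*(-170))/(-170) = -(9/2 + 170)/170 = -1/170*349/2 = -349/340 ≈ -1.0265)
(-35*(-19) - 64) - D = (-35*(-19) - 64) - 1*(-349/340) = (665 - 64) + 349/340 = 601 + 349/340 = 204689/340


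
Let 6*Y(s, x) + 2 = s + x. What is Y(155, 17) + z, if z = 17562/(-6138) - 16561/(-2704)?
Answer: 29134245/922064 ≈ 31.597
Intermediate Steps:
Y(s, x) = -⅓ + s/6 + x/6 (Y(s, x) = -⅓ + (s + x)/6 = -⅓ + (s/6 + x/6) = -⅓ + s/6 + x/6)
z = 9027295/2766192 (z = 17562*(-1/6138) - 16561*(-1/2704) = -2927/1023 + 16561/2704 = 9027295/2766192 ≈ 3.2634)
Y(155, 17) + z = (-⅓ + (⅙)*155 + (⅙)*17) + 9027295/2766192 = (-⅓ + 155/6 + 17/6) + 9027295/2766192 = 85/3 + 9027295/2766192 = 29134245/922064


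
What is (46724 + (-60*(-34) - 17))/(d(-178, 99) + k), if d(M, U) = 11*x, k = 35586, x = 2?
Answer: 48747/35608 ≈ 1.3690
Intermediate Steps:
d(M, U) = 22 (d(M, U) = 11*2 = 22)
(46724 + (-60*(-34) - 17))/(d(-178, 99) + k) = (46724 + (-60*(-34) - 17))/(22 + 35586) = (46724 + (2040 - 17))/35608 = (46724 + 2023)*(1/35608) = 48747*(1/35608) = 48747/35608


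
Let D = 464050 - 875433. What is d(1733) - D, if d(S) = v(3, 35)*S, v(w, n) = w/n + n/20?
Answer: 58039001/140 ≈ 4.1456e+5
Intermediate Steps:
v(w, n) = n/20 + w/n (v(w, n) = w/n + n*(1/20) = w/n + n/20 = n/20 + w/n)
d(S) = 257*S/140 (d(S) = ((1/20)*35 + 3/35)*S = (7/4 + 3*(1/35))*S = (7/4 + 3/35)*S = 257*S/140)
D = -411383
d(1733) - D = (257/140)*1733 - 1*(-411383) = 445381/140 + 411383 = 58039001/140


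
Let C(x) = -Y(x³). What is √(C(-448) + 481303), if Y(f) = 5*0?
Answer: √481303 ≈ 693.76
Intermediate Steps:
Y(f) = 0
C(x) = 0 (C(x) = -1*0 = 0)
√(C(-448) + 481303) = √(0 + 481303) = √481303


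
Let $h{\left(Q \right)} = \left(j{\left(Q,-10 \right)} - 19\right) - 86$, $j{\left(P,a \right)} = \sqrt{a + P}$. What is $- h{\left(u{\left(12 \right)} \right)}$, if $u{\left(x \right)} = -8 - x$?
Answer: $105 - i \sqrt{30} \approx 105.0 - 5.4772 i$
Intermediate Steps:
$j{\left(P,a \right)} = \sqrt{P + a}$
$h{\left(Q \right)} = -105 + \sqrt{-10 + Q}$ ($h{\left(Q \right)} = \left(\sqrt{Q - 10} - 19\right) - 86 = \left(\sqrt{-10 + Q} - 19\right) - 86 = \left(-19 + \sqrt{-10 + Q}\right) - 86 = -105 + \sqrt{-10 + Q}$)
$- h{\left(u{\left(12 \right)} \right)} = - (-105 + \sqrt{-10 - 20}) = - (-105 + \sqrt{-30}) = - (-105 + i \sqrt{30}) = 105 - i \sqrt{30}$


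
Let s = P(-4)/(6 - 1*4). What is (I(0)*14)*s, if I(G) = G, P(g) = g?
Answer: 0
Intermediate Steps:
s = -2 (s = -4/(6 - 1*4) = -4/(6 - 4) = -4/2 = -4*½ = -2)
(I(0)*14)*s = (0*14)*(-2) = 0*(-2) = 0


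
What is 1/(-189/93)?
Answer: -31/63 ≈ -0.49206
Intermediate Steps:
1/(-189/93) = 1/(-189*1/93) = 1/(-63/31) = -31/63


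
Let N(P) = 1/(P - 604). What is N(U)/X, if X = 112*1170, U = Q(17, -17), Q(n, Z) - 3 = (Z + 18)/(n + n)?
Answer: -17/1338770160 ≈ -1.2698e-8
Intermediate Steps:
Q(n, Z) = 3 + (18 + Z)/(2*n) (Q(n, Z) = 3 + (Z + 18)/(n + n) = 3 + (18 + Z)/((2*n)) = 3 + (18 + Z)*(1/(2*n)) = 3 + (18 + Z)/(2*n))
U = 103/34 (U = (½)*(18 - 17 + 6*17)/17 = (½)*(1/17)*(18 - 17 + 102) = (½)*(1/17)*103 = 103/34 ≈ 3.0294)
N(P) = 1/(-604 + P)
X = 131040
N(U)/X = 1/((-604 + 103/34)*131040) = (1/131040)/(-20433/34) = -34/20433*1/131040 = -17/1338770160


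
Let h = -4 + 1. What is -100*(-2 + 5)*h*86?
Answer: 77400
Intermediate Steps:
h = -3
-100*(-2 + 5)*h*86 = -100*(-2 + 5)*(-3)*86 = -300*(-3)*86 = -100*(-9)*86 = 900*86 = 77400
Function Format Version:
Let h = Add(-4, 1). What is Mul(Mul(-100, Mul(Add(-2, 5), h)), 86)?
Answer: 77400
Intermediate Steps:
h = -3
Mul(Mul(-100, Mul(Add(-2, 5), h)), 86) = Mul(Mul(-100, Mul(Add(-2, 5), -3)), 86) = Mul(Mul(-100, Mul(3, -3)), 86) = Mul(Mul(-100, -9), 86) = Mul(900, 86) = 77400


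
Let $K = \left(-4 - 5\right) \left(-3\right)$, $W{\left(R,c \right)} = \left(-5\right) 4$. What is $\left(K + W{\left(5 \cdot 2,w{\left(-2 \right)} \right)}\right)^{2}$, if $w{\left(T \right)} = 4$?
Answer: $49$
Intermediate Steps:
$W{\left(R,c \right)} = -20$
$K = 27$ ($K = \left(-9\right) \left(-3\right) = 27$)
$\left(K + W{\left(5 \cdot 2,w{\left(-2 \right)} \right)}\right)^{2} = \left(27 - 20\right)^{2} = 7^{2} = 49$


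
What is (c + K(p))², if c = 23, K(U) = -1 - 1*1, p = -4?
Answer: 441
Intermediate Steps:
K(U) = -2 (K(U) = -1 - 1 = -2)
(c + K(p))² = (23 - 2)² = 21² = 441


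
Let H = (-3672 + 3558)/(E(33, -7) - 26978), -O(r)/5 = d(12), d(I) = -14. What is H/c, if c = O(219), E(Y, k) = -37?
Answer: 19/315175 ≈ 6.0284e-5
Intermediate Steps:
O(r) = 70 (O(r) = -5*(-14) = 70)
H = 38/9005 (H = (-3672 + 3558)/(-37 - 26978) = -114/(-27015) = -114*(-1/27015) = 38/9005 ≈ 0.0042199)
c = 70
H/c = (38/9005)/70 = (38/9005)*(1/70) = 19/315175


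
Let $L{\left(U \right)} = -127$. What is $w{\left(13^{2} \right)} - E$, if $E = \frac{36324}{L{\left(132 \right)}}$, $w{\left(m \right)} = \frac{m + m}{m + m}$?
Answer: $\frac{36451}{127} \approx 287.02$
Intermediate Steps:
$w{\left(m \right)} = 1$ ($w{\left(m \right)} = \frac{2 m}{2 m} = 2 m \frac{1}{2 m} = 1$)
$E = - \frac{36324}{127}$ ($E = \frac{36324}{-127} = 36324 \left(- \frac{1}{127}\right) = - \frac{36324}{127} \approx -286.02$)
$w{\left(13^{2} \right)} - E = 1 - - \frac{36324}{127} = 1 + \frac{36324}{127} = \frac{36451}{127}$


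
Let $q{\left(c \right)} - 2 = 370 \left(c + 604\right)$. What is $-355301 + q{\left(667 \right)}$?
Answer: $114971$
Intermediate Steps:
$q{\left(c \right)} = 223482 + 370 c$ ($q{\left(c \right)} = 2 + 370 \left(c + 604\right) = 2 + 370 \left(604 + c\right) = 2 + \left(223480 + 370 c\right) = 223482 + 370 c$)
$-355301 + q{\left(667 \right)} = -355301 + \left(223482 + 370 \cdot 667\right) = -355301 + \left(223482 + 246790\right) = -355301 + 470272 = 114971$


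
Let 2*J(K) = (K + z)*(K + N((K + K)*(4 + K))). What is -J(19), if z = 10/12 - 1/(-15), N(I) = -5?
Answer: -1393/10 ≈ -139.30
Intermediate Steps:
z = 9/10 (z = 10*(1/12) - 1*(-1/15) = 5/6 + 1/15 = 9/10 ≈ 0.90000)
J(K) = (-5 + K)*(9/10 + K)/2 (J(K) = ((K + 9/10)*(K - 5))/2 = ((9/10 + K)*(-5 + K))/2 = ((-5 + K)*(9/10 + K))/2 = (-5 + K)*(9/10 + K)/2)
-J(19) = -(-9/4 + (1/2)*19**2 - 41/20*19) = -(-9/4 + (1/2)*361 - 779/20) = -(-9/4 + 361/2 - 779/20) = -1*1393/10 = -1393/10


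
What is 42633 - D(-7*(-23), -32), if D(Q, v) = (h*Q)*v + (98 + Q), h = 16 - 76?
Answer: -266746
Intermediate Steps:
h = -60
D(Q, v) = 98 + Q - 60*Q*v (D(Q, v) = (-60*Q)*v + (98 + Q) = -60*Q*v + (98 + Q) = 98 + Q - 60*Q*v)
42633 - D(-7*(-23), -32) = 42633 - (98 - 7*(-23) - 60*(-7*(-23))*(-32)) = 42633 - (98 + 161 - 60*161*(-32)) = 42633 - (98 + 161 + 309120) = 42633 - 1*309379 = 42633 - 309379 = -266746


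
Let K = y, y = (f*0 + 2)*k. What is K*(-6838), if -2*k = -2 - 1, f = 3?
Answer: -20514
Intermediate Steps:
k = 3/2 (k = -(-2 - 1)/2 = -½*(-3) = 3/2 ≈ 1.5000)
y = 3 (y = (3*0 + 2)*(3/2) = (0 + 2)*(3/2) = 2*(3/2) = 3)
K = 3
K*(-6838) = 3*(-6838) = -20514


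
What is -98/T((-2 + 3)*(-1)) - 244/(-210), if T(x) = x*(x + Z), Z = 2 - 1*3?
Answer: -5023/105 ≈ -47.838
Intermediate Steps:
Z = -1 (Z = 2 - 3 = -1)
T(x) = x*(-1 + x) (T(x) = x*(x - 1) = x*(-1 + x))
-98/T((-2 + 3)*(-1)) - 244/(-210) = -98*(-1/((-1 + (-2 + 3)*(-1))*(-2 + 3))) - 244/(-210) = -98*(-1/(-1 + 1*(-1))) - 244*(-1/210) = -98*(-1/(-1 - 1)) + 122/105 = -98/((-1*(-2))) + 122/105 = -98/2 + 122/105 = -98*½ + 122/105 = -49 + 122/105 = -5023/105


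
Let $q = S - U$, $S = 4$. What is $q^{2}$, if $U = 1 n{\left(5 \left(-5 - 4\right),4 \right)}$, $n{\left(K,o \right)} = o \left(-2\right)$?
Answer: $144$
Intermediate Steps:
$n{\left(K,o \right)} = - 2 o$
$U = -8$ ($U = 1 \left(\left(-2\right) 4\right) = 1 \left(-8\right) = -8$)
$q = 12$ ($q = 4 - -8 = 4 + 8 = 12$)
$q^{2} = 12^{2} = 144$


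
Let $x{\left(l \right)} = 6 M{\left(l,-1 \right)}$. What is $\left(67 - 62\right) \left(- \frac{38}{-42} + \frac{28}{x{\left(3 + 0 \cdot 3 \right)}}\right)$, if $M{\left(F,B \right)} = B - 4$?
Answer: $- \frac{1}{7} \approx -0.14286$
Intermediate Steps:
$M{\left(F,B \right)} = -4 + B$
$x{\left(l \right)} = -30$ ($x{\left(l \right)} = 6 \left(-4 - 1\right) = 6 \left(-5\right) = -30$)
$\left(67 - 62\right) \left(- \frac{38}{-42} + \frac{28}{x{\left(3 + 0 \cdot 3 \right)}}\right) = \left(67 - 62\right) \left(- \frac{38}{-42} + \frac{28}{-30}\right) = 5 \left(\left(-38\right) \left(- \frac{1}{42}\right) + 28 \left(- \frac{1}{30}\right)\right) = 5 \left(\frac{19}{21} - \frac{14}{15}\right) = 5 \left(- \frac{1}{35}\right) = - \frac{1}{7}$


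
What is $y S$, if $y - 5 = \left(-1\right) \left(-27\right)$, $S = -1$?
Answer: $-32$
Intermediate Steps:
$y = 32$ ($y = 5 - -27 = 5 + 27 = 32$)
$y S = 32 \left(-1\right) = -32$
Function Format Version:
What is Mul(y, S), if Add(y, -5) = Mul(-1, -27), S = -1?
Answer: -32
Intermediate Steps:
y = 32 (y = Add(5, Mul(-1, -27)) = Add(5, 27) = 32)
Mul(y, S) = Mul(32, -1) = -32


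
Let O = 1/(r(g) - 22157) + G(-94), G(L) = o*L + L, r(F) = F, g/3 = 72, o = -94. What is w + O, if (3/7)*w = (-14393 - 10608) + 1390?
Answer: -3050917994/65823 ≈ -46350.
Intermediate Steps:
g = 216 (g = 3*72 = 216)
w = -165277/3 (w = 7*((-14393 - 10608) + 1390)/3 = 7*(-25001 + 1390)/3 = (7/3)*(-23611) = -165277/3 ≈ -55092.)
G(L) = -93*L (G(L) = -94*L + L = -93*L)
O = 191808221/21941 (O = 1/(216 - 22157) - 93*(-94) = 1/(-21941) + 8742 = -1/21941 + 8742 = 191808221/21941 ≈ 8742.0)
w + O = -165277/3 + 191808221/21941 = -3050917994/65823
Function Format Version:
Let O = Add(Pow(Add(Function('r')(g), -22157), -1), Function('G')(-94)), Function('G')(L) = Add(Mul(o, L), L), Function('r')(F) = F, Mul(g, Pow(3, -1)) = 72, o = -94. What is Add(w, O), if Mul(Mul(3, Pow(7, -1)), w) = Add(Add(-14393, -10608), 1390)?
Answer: Rational(-3050917994, 65823) ≈ -46350.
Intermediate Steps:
g = 216 (g = Mul(3, 72) = 216)
w = Rational(-165277, 3) (w = Mul(Rational(7, 3), Add(Add(-14393, -10608), 1390)) = Mul(Rational(7, 3), Add(-25001, 1390)) = Mul(Rational(7, 3), -23611) = Rational(-165277, 3) ≈ -55092.)
Function('G')(L) = Mul(-93, L) (Function('G')(L) = Add(Mul(-94, L), L) = Mul(-93, L))
O = Rational(191808221, 21941) (O = Add(Pow(Add(216, -22157), -1), Mul(-93, -94)) = Add(Pow(-21941, -1), 8742) = Add(Rational(-1, 21941), 8742) = Rational(191808221, 21941) ≈ 8742.0)
Add(w, O) = Add(Rational(-165277, 3), Rational(191808221, 21941)) = Rational(-3050917994, 65823)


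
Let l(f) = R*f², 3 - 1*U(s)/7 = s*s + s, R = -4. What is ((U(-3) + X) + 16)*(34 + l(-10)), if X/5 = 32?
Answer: -56730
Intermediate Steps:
X = 160 (X = 5*32 = 160)
U(s) = 21 - 7*s - 7*s² (U(s) = 21 - 7*(s*s + s) = 21 - 7*(s² + s) = 21 - 7*(s + s²) = 21 + (-7*s - 7*s²) = 21 - 7*s - 7*s²)
l(f) = -4*f²
((U(-3) + X) + 16)*(34 + l(-10)) = (((21 - 7*(-3) - 7*(-3)²) + 160) + 16)*(34 - 4*(-10)²) = (((21 + 21 - 7*9) + 160) + 16)*(34 - 4*100) = (((21 + 21 - 63) + 160) + 16)*(34 - 400) = ((-21 + 160) + 16)*(-366) = (139 + 16)*(-366) = 155*(-366) = -56730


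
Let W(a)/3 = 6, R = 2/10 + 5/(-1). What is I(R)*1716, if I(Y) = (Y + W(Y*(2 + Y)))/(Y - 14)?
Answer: -56628/47 ≈ -1204.9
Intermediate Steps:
R = -24/5 (R = 2*(⅒) + 5*(-1) = ⅕ - 5 = -24/5 ≈ -4.8000)
W(a) = 18 (W(a) = 3*6 = 18)
I(Y) = (18 + Y)/(-14 + Y) (I(Y) = (Y + 18)/(Y - 14) = (18 + Y)/(-14 + Y))
I(R)*1716 = ((18 - 24/5)/(-14 - 24/5))*1716 = ((66/5)/(-94/5))*1716 = -5/94*66/5*1716 = -33/47*1716 = -56628/47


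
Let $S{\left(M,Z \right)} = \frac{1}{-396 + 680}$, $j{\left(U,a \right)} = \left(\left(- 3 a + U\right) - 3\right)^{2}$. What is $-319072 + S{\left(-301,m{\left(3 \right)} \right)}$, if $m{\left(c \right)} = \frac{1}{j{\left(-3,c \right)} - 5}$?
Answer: $- \frac{90616447}{284} \approx -3.1907 \cdot 10^{5}$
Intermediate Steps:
$j{\left(U,a \right)} = \left(-3 + U - 3 a\right)^{2}$ ($j{\left(U,a \right)} = \left(\left(U - 3 a\right) - 3\right)^{2} = \left(-3 + U - 3 a\right)^{2}$)
$m{\left(c \right)} = \frac{1}{-5 + \left(6 + 3 c\right)^{2}}$ ($m{\left(c \right)} = \frac{1}{\left(3 - -3 + 3 c\right)^{2} - 5} = \frac{1}{\left(3 + 3 + 3 c\right)^{2} - 5} = \frac{1}{\left(6 + 3 c\right)^{2} - 5} = \frac{1}{-5 + \left(6 + 3 c\right)^{2}}$)
$S{\left(M,Z \right)} = \frac{1}{284}$
$-319072 + S{\left(-301,m{\left(3 \right)} \right)} = -319072 + \frac{1}{284} = - \frac{90616447}{284}$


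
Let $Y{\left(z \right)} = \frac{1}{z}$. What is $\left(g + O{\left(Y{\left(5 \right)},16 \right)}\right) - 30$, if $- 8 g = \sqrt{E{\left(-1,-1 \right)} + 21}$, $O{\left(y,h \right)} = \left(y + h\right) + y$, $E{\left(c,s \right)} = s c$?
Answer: $- \frac{68}{5} - \frac{\sqrt{22}}{8} \approx -14.186$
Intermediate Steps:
$E{\left(c,s \right)} = c s$
$O{\left(y,h \right)} = h + 2 y$ ($O{\left(y,h \right)} = \left(h + y\right) + y = h + 2 y$)
$g = - \frac{\sqrt{22}}{8}$ ($g = - \frac{\sqrt{\left(-1\right) \left(-1\right) + 21}}{8} = - \frac{\sqrt{1 + 21}}{8} = - \frac{\sqrt{22}}{8} \approx -0.5863$)
$\left(g + O{\left(Y{\left(5 \right)},16 \right)}\right) - 30 = \left(- \frac{\sqrt{22}}{8} + \left(16 + \frac{2}{5}\right)\right) - 30 = \left(- \frac{\sqrt{22}}{8} + \frac{82}{5}\right) - 30 = \left(\frac{82}{5} - \frac{\sqrt{22}}{8}\right) - 30 = - \frac{68}{5} - \frac{\sqrt{22}}{8}$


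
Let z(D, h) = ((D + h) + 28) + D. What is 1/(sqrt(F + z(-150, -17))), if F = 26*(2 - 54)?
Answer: -I*sqrt(1641)/1641 ≈ -0.024686*I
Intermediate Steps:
z(D, h) = 28 + h + 2*D (z(D, h) = (28 + D + h) + D = 28 + h + 2*D)
F = -1352 (F = 26*(-52) = -1352)
1/(sqrt(F + z(-150, -17))) = 1/(sqrt(-1352 + (28 - 17 + 2*(-150)))) = 1/(sqrt(-1352 + (28 - 17 - 300))) = 1/(sqrt(-1352 - 289)) = 1/(sqrt(-1641)) = 1/(I*sqrt(1641)) = -I*sqrt(1641)/1641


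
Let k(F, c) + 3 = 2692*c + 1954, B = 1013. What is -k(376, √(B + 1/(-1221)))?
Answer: -1951 - 5384*√377555178/1221 ≈ -87631.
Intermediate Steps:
k(F, c) = 1951 + 2692*c (k(F, c) = -3 + (2692*c + 1954) = -3 + (1954 + 2692*c) = 1951 + 2692*c)
-k(376, √(B + 1/(-1221))) = -(1951 + 2692*√(1013 + 1/(-1221))) = -(1951 + 2692*√(1013 - 1/1221)) = -(1951 + 2692*√(1236872/1221)) = -(1951 + 2692*(2*√377555178/1221)) = -(1951 + 5384*√377555178/1221) = -1951 - 5384*√377555178/1221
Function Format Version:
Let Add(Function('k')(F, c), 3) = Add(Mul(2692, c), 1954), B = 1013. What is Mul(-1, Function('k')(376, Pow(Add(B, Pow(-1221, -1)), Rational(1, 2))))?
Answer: Add(-1951, Mul(Rational(-5384, 1221), Pow(377555178, Rational(1, 2)))) ≈ -87631.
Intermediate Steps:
Function('k')(F, c) = Add(1951, Mul(2692, c)) (Function('k')(F, c) = Add(-3, Add(Mul(2692, c), 1954)) = Add(-3, Add(1954, Mul(2692, c))) = Add(1951, Mul(2692, c)))
Mul(-1, Function('k')(376, Pow(Add(B, Pow(-1221, -1)), Rational(1, 2)))) = Mul(-1, Add(1951, Mul(2692, Pow(Add(1013, Pow(-1221, -1)), Rational(1, 2))))) = Mul(-1, Add(1951, Mul(2692, Pow(Add(1013, Rational(-1, 1221)), Rational(1, 2))))) = Mul(-1, Add(1951, Mul(2692, Pow(Rational(1236872, 1221), Rational(1, 2))))) = Mul(-1, Add(1951, Mul(2692, Mul(Rational(2, 1221), Pow(377555178, Rational(1, 2)))))) = Mul(-1, Add(1951, Mul(Rational(5384, 1221), Pow(377555178, Rational(1, 2))))) = Add(-1951, Mul(Rational(-5384, 1221), Pow(377555178, Rational(1, 2))))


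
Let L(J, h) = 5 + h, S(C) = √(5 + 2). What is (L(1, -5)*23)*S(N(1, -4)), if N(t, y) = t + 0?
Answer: 0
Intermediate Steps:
N(t, y) = t
S(C) = √7
(L(1, -5)*23)*S(N(1, -4)) = ((5 - 5)*23)*√7 = (0*23)*√7 = 0*√7 = 0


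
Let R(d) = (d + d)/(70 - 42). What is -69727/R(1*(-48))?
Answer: 488089/24 ≈ 20337.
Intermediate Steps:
R(d) = d/14 (R(d) = (2*d)/28 = (2*d)*(1/28) = d/14)
-69727/R(1*(-48)) = -69727/((1*(-48))/14) = -69727/((1/14)*(-48)) = -69727/(-24/7) = -69727*(-7/24) = 488089/24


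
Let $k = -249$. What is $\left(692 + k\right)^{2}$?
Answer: $196249$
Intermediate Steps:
$\left(692 + k\right)^{2} = \left(692 - 249\right)^{2} = 443^{2} = 196249$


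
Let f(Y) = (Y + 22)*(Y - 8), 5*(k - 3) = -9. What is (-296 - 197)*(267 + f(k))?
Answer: -1346383/25 ≈ -53855.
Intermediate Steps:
k = 6/5 (k = 3 + (⅕)*(-9) = 3 - 9/5 = 6/5 ≈ 1.2000)
f(Y) = (-8 + Y)*(22 + Y) (f(Y) = (22 + Y)*(-8 + Y) = (-8 + Y)*(22 + Y))
(-296 - 197)*(267 + f(k)) = (-296 - 197)*(267 + (-176 + (6/5)² + 14*(6/5))) = -493*(267 + (-176 + 36/25 + 84/5)) = -493*(267 - 3944/25) = -493*2731/25 = -1346383/25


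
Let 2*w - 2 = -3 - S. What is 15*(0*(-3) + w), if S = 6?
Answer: -105/2 ≈ -52.500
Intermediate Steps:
w = -7/2 (w = 1 + (-3 - 1*6)/2 = 1 + (-3 - 6)/2 = 1 + (½)*(-9) = 1 - 9/2 = -7/2 ≈ -3.5000)
15*(0*(-3) + w) = 15*(0*(-3) - 7/2) = 15*(0 - 7/2) = 15*(-7/2) = -105/2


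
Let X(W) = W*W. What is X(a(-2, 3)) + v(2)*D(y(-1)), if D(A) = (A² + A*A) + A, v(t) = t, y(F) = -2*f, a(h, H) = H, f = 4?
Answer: 249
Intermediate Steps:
y(F) = -8 (y(F) = -2*4 = -8)
X(W) = W²
D(A) = A + 2*A² (D(A) = (A² + A²) + A = 2*A² + A = A + 2*A²)
X(a(-2, 3)) + v(2)*D(y(-1)) = 3² + 2*(-8*(1 + 2*(-8))) = 9 + 2*(-8*(1 - 16)) = 9 + 2*(-8*(-15)) = 9 + 2*120 = 9 + 240 = 249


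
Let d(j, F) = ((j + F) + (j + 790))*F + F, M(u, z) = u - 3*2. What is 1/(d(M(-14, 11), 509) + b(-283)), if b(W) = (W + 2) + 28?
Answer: 1/641087 ≈ 1.5599e-6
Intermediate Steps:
M(u, z) = -6 + u (M(u, z) = u - 6 = -6 + u)
d(j, F) = F + F*(790 + F + 2*j) (d(j, F) = ((F + j) + (790 + j))*F + F = (790 + F + 2*j)*F + F = F*(790 + F + 2*j) + F = F + F*(790 + F + 2*j))
b(W) = 30 + W (b(W) = (2 + W) + 28 = 30 + W)
1/(d(M(-14, 11), 509) + b(-283)) = 1/(509*(791 + 509 + 2*(-6 - 14)) + (30 - 283)) = 1/(509*(791 + 509 + 2*(-20)) - 253) = 1/(509*(791 + 509 - 40) - 253) = 1/(509*1260 - 253) = 1/(641340 - 253) = 1/641087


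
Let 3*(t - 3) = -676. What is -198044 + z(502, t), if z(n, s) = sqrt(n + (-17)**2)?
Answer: -198044 + sqrt(791) ≈ -1.9802e+5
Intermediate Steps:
t = -667/3 (t = 3 + (1/3)*(-676) = 3 - 676/3 = -667/3 ≈ -222.33)
z(n, s) = sqrt(289 + n) (z(n, s) = sqrt(n + 289) = sqrt(289 + n))
-198044 + z(502, t) = -198044 + sqrt(289 + 502) = -198044 + sqrt(791)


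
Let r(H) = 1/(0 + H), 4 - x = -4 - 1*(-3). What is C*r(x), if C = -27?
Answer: -27/5 ≈ -5.4000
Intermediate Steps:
x = 5 (x = 4 - (-4 - 1*(-3)) = 4 - (-4 + 3) = 4 - 1*(-1) = 4 + 1 = 5)
r(H) = 1/H
C*r(x) = -27/5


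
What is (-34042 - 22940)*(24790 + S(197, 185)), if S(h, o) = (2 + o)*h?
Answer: -3511743678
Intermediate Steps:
S(h, o) = h*(2 + o)
(-34042 - 22940)*(24790 + S(197, 185)) = (-34042 - 22940)*(24790 + 197*(2 + 185)) = -56982*(24790 + 197*187) = -56982*(24790 + 36839) = -56982*61629 = -3511743678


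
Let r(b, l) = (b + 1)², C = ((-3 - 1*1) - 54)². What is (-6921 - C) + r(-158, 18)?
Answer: 14364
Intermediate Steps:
C = 3364 (C = ((-3 - 1) - 54)² = (-4 - 54)² = (-58)² = 3364)
r(b, l) = (1 + b)²
(-6921 - C) + r(-158, 18) = (-6921 - 1*3364) + (1 - 158)² = (-6921 - 3364) + (-157)² = -10285 + 24649 = 14364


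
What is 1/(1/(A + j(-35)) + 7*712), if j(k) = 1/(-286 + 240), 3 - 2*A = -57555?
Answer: 1323833/6597983718 ≈ 0.00020064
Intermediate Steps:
A = 28779 (A = 3/2 - ½*(-57555) = 3/2 + 57555/2 = 28779)
j(k) = -1/46 (j(k) = 1/(-46) = -1/46)
1/(1/(A + j(-35)) + 7*712) = 1/(1/(28779 - 1/46) + 7*712) = 1/(1/(1323833/46) + 4984) = 1/(46/1323833 + 4984) = 1/(6597983718/1323833) = 1323833/6597983718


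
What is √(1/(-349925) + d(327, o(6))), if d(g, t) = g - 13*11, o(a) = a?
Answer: √901213627403/69985 ≈ 13.565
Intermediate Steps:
d(g, t) = -143 + g (d(g, t) = g - 143 = -143 + g)
√(1/(-349925) + d(327, o(6))) = √(1/(-349925) + (-143 + 327)) = √(-1/349925 + 184) = √(64386199/349925) = √901213627403/69985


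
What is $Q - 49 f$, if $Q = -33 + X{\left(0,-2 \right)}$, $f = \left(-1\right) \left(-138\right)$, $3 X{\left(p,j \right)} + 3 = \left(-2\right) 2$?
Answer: $- \frac{20392}{3} \approx -6797.3$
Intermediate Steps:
$X{\left(p,j \right)} = - \frac{7}{3}$ ($X{\left(p,j \right)} = -1 + \frac{\left(-2\right) 2}{3} = -1 + \frac{1}{3} \left(-4\right) = -1 - \frac{4}{3} = - \frac{7}{3}$)
$f = 138$
$Q = - \frac{106}{3}$ ($Q = -33 - \frac{7}{3} = - \frac{106}{3} \approx -35.333$)
$Q - 49 f = - \frac{106}{3} - 6762 = - \frac{20392}{3}$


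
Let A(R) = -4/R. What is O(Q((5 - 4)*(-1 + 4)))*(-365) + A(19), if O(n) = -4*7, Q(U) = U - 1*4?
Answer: 194176/19 ≈ 10220.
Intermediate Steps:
Q(U) = -4 + U (Q(U) = U - 4 = -4 + U)
O(n) = -28
O(Q((5 - 4)*(-1 + 4)))*(-365) + A(19) = -28*(-365) - 4/19 = 10220 - 4*1/19 = 10220 - 4/19 = 194176/19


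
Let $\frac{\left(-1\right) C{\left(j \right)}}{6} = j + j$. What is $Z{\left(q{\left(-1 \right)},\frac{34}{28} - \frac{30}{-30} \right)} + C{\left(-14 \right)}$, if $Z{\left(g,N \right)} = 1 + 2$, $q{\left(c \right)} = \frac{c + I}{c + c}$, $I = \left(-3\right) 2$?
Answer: $171$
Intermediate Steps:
$I = -6$
$q{\left(c \right)} = \frac{-6 + c}{2 c}$ ($q{\left(c \right)} = \frac{c - 6}{c + c} = \frac{-6 + c}{2 c}$)
$Z{\left(g,N \right)} = 3$
$C{\left(j \right)} = - 12 j$ ($C{\left(j \right)} = - 6 \left(j + j\right) = - 6 \cdot 2 j = - 12 j$)
$Z{\left(q{\left(-1 \right)},\frac{34}{28} - \frac{30}{-30} \right)} + C{\left(-14 \right)} = 3 - -168 = 3 + 168 = 171$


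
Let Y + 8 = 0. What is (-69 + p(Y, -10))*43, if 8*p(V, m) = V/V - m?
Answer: -23263/8 ≈ -2907.9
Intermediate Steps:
Y = -8 (Y = -8 + 0 = -8)
p(V, m) = ⅛ - m/8 (p(V, m) = (V/V - m)/8 = (1 - m)/8 = ⅛ - m/8)
(-69 + p(Y, -10))*43 = (-69 + (⅛ - ⅛*(-10)))*43 = (-69 + (⅛ + 5/4))*43 = (-69 + 11/8)*43 = -541/8*43 = -23263/8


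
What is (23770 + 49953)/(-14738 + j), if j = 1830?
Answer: -73723/12908 ≈ -5.7114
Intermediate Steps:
(23770 + 49953)/(-14738 + j) = (23770 + 49953)/(-14738 + 1830) = 73723/(-12908) = 73723*(-1/12908) = -73723/12908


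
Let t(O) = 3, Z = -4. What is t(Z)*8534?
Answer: 25602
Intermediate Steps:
t(Z)*8534 = 3*8534 = 25602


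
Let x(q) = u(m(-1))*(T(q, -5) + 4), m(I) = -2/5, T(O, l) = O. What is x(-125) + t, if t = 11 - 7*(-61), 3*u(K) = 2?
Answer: 1072/3 ≈ 357.33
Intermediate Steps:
m(I) = -⅖ (m(I) = -2*⅕ = -⅖)
u(K) = ⅔ (u(K) = (⅓)*2 = ⅔)
t = 438 (t = 11 + 427 = 438)
x(q) = 8/3 + 2*q/3 (x(q) = 2*(q + 4)/3 = 2*(4 + q)/3 = 8/3 + 2*q/3)
x(-125) + t = (8/3 + (⅔)*(-125)) + 438 = (8/3 - 250/3) + 438 = -242/3 + 438 = 1072/3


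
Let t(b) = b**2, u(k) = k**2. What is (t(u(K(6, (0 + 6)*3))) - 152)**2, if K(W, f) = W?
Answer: 1308736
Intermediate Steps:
(t(u(K(6, (0 + 6)*3))) - 152)**2 = ((6**2)**2 - 152)**2 = (36**2 - 152)**2 = (1296 - 152)**2 = 1144**2 = 1308736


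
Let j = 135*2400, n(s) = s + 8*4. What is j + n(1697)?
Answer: 325729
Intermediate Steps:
n(s) = 32 + s (n(s) = s + 32 = 32 + s)
j = 324000
j + n(1697) = 324000 + (32 + 1697) = 324000 + 1729 = 325729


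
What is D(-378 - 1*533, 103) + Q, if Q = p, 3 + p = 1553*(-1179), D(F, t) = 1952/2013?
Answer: -60422638/33 ≈ -1.8310e+6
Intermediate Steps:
D(F, t) = 32/33 (D(F, t) = 1952*(1/2013) = 32/33)
p = -1830990 (p = -3 + 1553*(-1179) = -3 - 1830987 = -1830990)
Q = -1830990
D(-378 - 1*533, 103) + Q = 32/33 - 1830990 = -60422638/33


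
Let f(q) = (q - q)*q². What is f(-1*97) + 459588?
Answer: 459588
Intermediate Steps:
f(q) = 0 (f(q) = 0*q² = 0)
f(-1*97) + 459588 = 0 + 459588 = 459588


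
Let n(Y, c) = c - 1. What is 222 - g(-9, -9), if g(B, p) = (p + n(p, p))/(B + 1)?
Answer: 1757/8 ≈ 219.63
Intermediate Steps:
n(Y, c) = -1 + c
g(B, p) = (-1 + 2*p)/(1 + B) (g(B, p) = (p + (-1 + p))/(B + 1) = (-1 + 2*p)/(1 + B))
222 - g(-9, -9) = 222 - (-1 + 2*(-9))/(1 - 9) = 222 - (-1 - 18)/(-8) = 222 - (-1)*(-19)/8 = 222 - 1*19/8 = 222 - 19/8 = 1757/8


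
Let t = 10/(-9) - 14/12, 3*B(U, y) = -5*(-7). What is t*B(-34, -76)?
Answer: -1435/54 ≈ -26.574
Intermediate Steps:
B(U, y) = 35/3 (B(U, y) = (-5*(-7))/3 = (1/3)*35 = 35/3)
t = -41/18 (t = 10*(-1/9) - 14*1/12 = -10/9 - 7/6 = -41/18 ≈ -2.2778)
t*B(-34, -76) = -41/18*35/3 = -1435/54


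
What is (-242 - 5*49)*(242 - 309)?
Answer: 32629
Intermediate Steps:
(-242 - 5*49)*(242 - 309) = (-242 - 245)*(-67) = -487*(-67) = 32629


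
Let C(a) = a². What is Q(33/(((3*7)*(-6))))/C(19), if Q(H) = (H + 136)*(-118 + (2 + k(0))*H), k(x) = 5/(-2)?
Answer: -56445601/1273608 ≈ -44.319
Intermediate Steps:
k(x) = -5/2 (k(x) = 5*(-½) = -5/2)
Q(H) = (-118 - H/2)*(136 + H) (Q(H) = (H + 136)*(-118 + (2 - 5/2)*H) = (136 + H)*(-118 - H/2) = (-118 - H/2)*(136 + H))
Q(33/(((3*7)*(-6))))/C(19) = (-16048 - 6138/((3*7)*(-6)) - (33/(((3*7)*(-6))))²/2)/(19²) = (-16048 - 6138/(21*(-6)) - (33/((21*(-6))))²/2)/361 = (-16048 - 6138/(-126) - (33/(-126))²/2)*(1/361) = (-16048 - 6138*(-1)/126 - (33*(-1/126))²/2)*(1/361) = (-16048 - 186*(-11/42) - (-11/42)²/2)*(1/361) = (-16048 + 341/7 - ½*121/1764)*(1/361) = (-16048 + 341/7 - 121/3528)*(1/361) = -56445601/3528*1/361 = -56445601/1273608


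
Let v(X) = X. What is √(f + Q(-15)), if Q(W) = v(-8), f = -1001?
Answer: I*√1009 ≈ 31.765*I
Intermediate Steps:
Q(W) = -8
√(f + Q(-15)) = √(-1001 - 8) = √(-1009) = I*√1009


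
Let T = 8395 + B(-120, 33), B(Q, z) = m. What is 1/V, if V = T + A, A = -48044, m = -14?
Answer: -1/39663 ≈ -2.5212e-5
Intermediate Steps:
B(Q, z) = -14
T = 8381 (T = 8395 - 14 = 8381)
V = -39663 (V = 8381 - 48044 = -39663)
1/V = 1/(-39663) = -1/39663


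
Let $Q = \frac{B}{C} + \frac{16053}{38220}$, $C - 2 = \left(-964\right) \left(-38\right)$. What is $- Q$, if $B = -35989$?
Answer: $\frac{10095051}{17950660} \approx 0.56238$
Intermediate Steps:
$C = 36634$ ($C = 2 - -36632 = 2 + 36632 = 36634$)
$Q = - \frac{10095051}{17950660}$ ($Q = - \frac{35989}{36634} + \frac{16053}{38220} = \left(-35989\right) \frac{1}{36634} + 16053 \cdot \frac{1}{38220} = - \frac{35989}{36634} + \frac{5351}{12740} = - \frac{10095051}{17950660} \approx -0.56238$)
$- Q = \left(-1\right) \left(- \frac{10095051}{17950660}\right) = \frac{10095051}{17950660}$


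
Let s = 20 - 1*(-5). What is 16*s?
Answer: 400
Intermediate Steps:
s = 25 (s = 20 + 5 = 25)
16*s = 16*25 = 400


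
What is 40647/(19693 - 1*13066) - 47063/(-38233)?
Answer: 621981084/84456697 ≈ 7.3645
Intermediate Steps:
40647/(19693 - 1*13066) - 47063/(-38233) = 40647/(19693 - 13066) - 47063*(-1/38233) = 40647/6627 + 47063/38233 = 40647*(1/6627) + 47063/38233 = 13549/2209 + 47063/38233 = 621981084/84456697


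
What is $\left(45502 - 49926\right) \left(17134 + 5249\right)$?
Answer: $-99022392$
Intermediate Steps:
$\left(45502 - 49926\right) \left(17134 + 5249\right) = \left(-4424\right) 22383 = -99022392$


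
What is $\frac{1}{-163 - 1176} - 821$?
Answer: $- \frac{1099320}{1339} \approx -821.0$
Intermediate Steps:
$\frac{1}{-163 - 1176} - 821 = \frac{1}{-1339} - 821 = - \frac{1}{1339} - 821 = - \frac{1099320}{1339}$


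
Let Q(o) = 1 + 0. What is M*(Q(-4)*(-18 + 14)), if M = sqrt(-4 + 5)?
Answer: -4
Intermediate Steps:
Q(o) = 1
M = 1 (M = sqrt(1) = 1)
M*(Q(-4)*(-18 + 14)) = 1*(1*(-18 + 14)) = 1*(1*(-4)) = 1*(-4) = -4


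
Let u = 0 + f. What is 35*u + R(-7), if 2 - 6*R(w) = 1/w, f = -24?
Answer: -11755/14 ≈ -839.64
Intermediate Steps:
R(w) = 1/3 - 1/(6*w)
u = -24 (u = 0 - 24 = -24)
35*u + R(-7) = 35*(-24) + (1/6)*(-1 + 2*(-7))/(-7) = -840 + (1/6)*(-1/7)*(-1 - 14) = -840 + (1/6)*(-1/7)*(-15) = -840 + 5/14 = -11755/14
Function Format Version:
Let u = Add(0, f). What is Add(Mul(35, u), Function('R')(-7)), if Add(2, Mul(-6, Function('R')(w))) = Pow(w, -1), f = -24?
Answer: Rational(-11755, 14) ≈ -839.64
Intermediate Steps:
Function('R')(w) = Add(Rational(1, 3), Mul(Rational(-1, 6), Pow(w, -1)))
u = -24 (u = Add(0, -24) = -24)
Add(Mul(35, u), Function('R')(-7)) = Add(Mul(35, -24), Mul(Rational(1, 6), Pow(-7, -1), Add(-1, Mul(2, -7)))) = Add(-840, Mul(Rational(1, 6), Rational(-1, 7), Add(-1, -14))) = Add(-840, Mul(Rational(1, 6), Rational(-1, 7), -15)) = Add(-840, Rational(5, 14)) = Rational(-11755, 14)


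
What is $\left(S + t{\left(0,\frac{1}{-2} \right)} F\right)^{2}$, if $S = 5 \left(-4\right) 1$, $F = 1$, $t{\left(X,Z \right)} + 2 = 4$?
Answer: $324$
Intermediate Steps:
$t{\left(X,Z \right)} = 2$ ($t{\left(X,Z \right)} = -2 + 4 = 2$)
$S = -20$ ($S = \left(-20\right) 1 = -20$)
$\left(S + t{\left(0,\frac{1}{-2} \right)} F\right)^{2} = \left(-20 + 2 \cdot 1\right)^{2} = \left(-20 + 2\right)^{2} = \left(-18\right)^{2} = 324$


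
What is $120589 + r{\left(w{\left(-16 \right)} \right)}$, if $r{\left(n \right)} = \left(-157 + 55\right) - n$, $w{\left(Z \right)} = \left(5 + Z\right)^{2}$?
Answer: $120366$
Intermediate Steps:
$r{\left(n \right)} = -102 - n$
$120589 + r{\left(w{\left(-16 \right)} \right)} = 120589 - \left(102 + \left(5 - 16\right)^{2}\right) = 120589 - 223 = 120366$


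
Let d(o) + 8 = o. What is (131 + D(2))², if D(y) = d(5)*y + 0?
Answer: 15625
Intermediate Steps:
d(o) = -8 + o
D(y) = -3*y (D(y) = (-8 + 5)*y + 0 = -3*y + 0 = -3*y)
(131 + D(2))² = (131 - 3*2)² = (131 - 6)² = 125² = 15625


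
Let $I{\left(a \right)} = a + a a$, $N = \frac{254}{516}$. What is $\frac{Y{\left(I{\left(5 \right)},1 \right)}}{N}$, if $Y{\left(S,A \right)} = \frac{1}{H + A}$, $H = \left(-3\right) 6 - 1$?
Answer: $- \frac{43}{381} \approx -0.11286$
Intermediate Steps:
$N = \frac{127}{258}$ ($N = 254 \cdot \frac{1}{516} = \frac{127}{258} \approx 0.49225$)
$I{\left(a \right)} = a + a^{2}$
$H = -19$ ($H = -18 - 1 = -19$)
$Y{\left(S,A \right)} = \frac{1}{-19 + A}$
$\frac{Y{\left(I{\left(5 \right)},1 \right)}}{N} = \frac{1}{\left(-19 + 1\right) \frac{127}{258}} = \frac{1}{-18} \cdot \frac{258}{127} = \left(- \frac{1}{18}\right) \frac{258}{127} = - \frac{43}{381}$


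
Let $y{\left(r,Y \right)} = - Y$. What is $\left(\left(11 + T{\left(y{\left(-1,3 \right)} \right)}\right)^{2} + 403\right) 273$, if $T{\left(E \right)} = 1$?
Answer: $149331$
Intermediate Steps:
$\left(\left(11 + T{\left(y{\left(-1,3 \right)} \right)}\right)^{2} + 403\right) 273 = \left(\left(11 + 1\right)^{2} + 403\right) 273 = \left(12^{2} + 403\right) 273 = \left(144 + 403\right) 273 = 547 \cdot 273 = 149331$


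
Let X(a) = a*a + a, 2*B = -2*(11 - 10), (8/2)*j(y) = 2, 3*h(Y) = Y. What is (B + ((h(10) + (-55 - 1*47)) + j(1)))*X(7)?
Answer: -16660/3 ≈ -5553.3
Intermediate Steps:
h(Y) = Y/3
j(y) = ½ (j(y) = (¼)*2 = ½)
B = -1 (B = (-2*(11 - 10))/2 = (-2*1)/2 = (½)*(-2) = -1)
X(a) = a + a² (X(a) = a² + a = a + a²)
(B + ((h(10) + (-55 - 1*47)) + j(1)))*X(7) = (-1 + (((⅓)*10 + (-55 - 1*47)) + ½))*(7*(1 + 7)) = (-1 + ((10/3 + (-55 - 47)) + ½))*(7*8) = (-1 + ((10/3 - 102) + ½))*56 = (-1 + (-296/3 + ½))*56 = (-1 - 589/6)*56 = -595/6*56 = -16660/3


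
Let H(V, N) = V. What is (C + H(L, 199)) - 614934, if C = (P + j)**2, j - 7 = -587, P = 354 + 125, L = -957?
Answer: -605690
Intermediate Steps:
P = 479
j = -580 (j = 7 - 587 = -580)
C = 10201 (C = (479 - 580)**2 = (-101)**2 = 10201)
(C + H(L, 199)) - 614934 = (10201 - 957) - 614934 = 9244 - 614934 = -605690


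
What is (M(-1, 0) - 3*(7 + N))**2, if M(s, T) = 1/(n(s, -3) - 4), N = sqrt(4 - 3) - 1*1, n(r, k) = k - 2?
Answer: 36100/81 ≈ 445.68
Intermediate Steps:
n(r, k) = -2 + k
N = 0 (N = sqrt(1) - 1 = 1 - 1 = 0)
M(s, T) = -1/9 (M(s, T) = 1/((-2 - 3) - 4) = 1/(-5 - 4) = 1/(-9) = -1/9)
(M(-1, 0) - 3*(7 + N))**2 = (-1/9 - 3*(7 + 0))**2 = (-1/9 - 3*7)**2 = (-1/9 - 21)**2 = (-190/9)**2 = 36100/81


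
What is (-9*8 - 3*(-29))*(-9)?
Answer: -135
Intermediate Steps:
(-9*8 - 3*(-29))*(-9) = (-72 + 87)*(-9) = 15*(-9) = -135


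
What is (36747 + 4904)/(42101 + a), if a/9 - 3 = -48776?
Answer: -41651/396856 ≈ -0.10495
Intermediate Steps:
a = -438957 (a = 27 + 9*(-48776) = 27 - 438984 = -438957)
(36747 + 4904)/(42101 + a) = (36747 + 4904)/(42101 - 438957) = 41651/(-396856) = 41651*(-1/396856) = -41651/396856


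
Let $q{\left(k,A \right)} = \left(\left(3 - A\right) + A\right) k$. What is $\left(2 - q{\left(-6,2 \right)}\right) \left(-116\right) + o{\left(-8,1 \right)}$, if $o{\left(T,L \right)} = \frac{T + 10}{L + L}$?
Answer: $-2319$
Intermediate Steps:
$q{\left(k,A \right)} = 3 k$
$o{\left(T,L \right)} = \frac{10 + T}{2 L}$
$\left(2 - q{\left(-6,2 \right)}\right) \left(-116\right) + o{\left(-8,1 \right)} = \left(2 - 3 \left(-6\right)\right) \left(-116\right) + \frac{10 - 8}{2 \cdot 1} = \left(2 - -18\right) \left(-116\right) + \frac{1}{2} \cdot 1 \cdot 2 = \left(2 + 18\right) \left(-116\right) + 1 = 20 \left(-116\right) + 1 = -2320 + 1 = -2319$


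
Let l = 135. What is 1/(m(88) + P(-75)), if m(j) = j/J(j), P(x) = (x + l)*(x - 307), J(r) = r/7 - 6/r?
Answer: -3851/88237816 ≈ -4.3643e-5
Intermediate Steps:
J(r) = -6/r + r/7 (J(r) = r*(⅐) - 6/r = r/7 - 6/r = -6/r + r/7)
P(x) = (-307 + x)*(135 + x) (P(x) = (x + 135)*(x - 307) = (135 + x)*(-307 + x) = (-307 + x)*(135 + x))
m(j) = j/(-6/j + j/7)
1/(m(88) + P(-75)) = 1/(7*88²/(-42 + 88²) + (-41445 + (-75)² - 172*(-75))) = 1/(7*7744/(-42 + 7744) + (-41445 + 5625 + 12900)) = 1/(7*7744/7702 - 22920) = 1/(7*7744*(1/7702) - 22920) = 1/(27104/3851 - 22920) = 1/(-88237816/3851) = -3851/88237816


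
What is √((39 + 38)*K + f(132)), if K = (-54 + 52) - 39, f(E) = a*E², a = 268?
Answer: 5*√186659 ≈ 2160.2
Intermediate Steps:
f(E) = 268*E²
K = -41 (K = -2 - 39 = -41)
√((39 + 38)*K + f(132)) = √((39 + 38)*(-41) + 268*132²) = √(77*(-41) + 268*17424) = √(-3157 + 4669632) = √4666475 = 5*√186659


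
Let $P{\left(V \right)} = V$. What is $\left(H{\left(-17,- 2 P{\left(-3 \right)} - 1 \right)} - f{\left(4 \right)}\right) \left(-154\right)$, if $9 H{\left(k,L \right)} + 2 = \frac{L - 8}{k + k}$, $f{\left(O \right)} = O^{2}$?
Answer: $\frac{381997}{153} \approx 2496.7$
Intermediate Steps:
$H{\left(k,L \right)} = - \frac{2}{9} + \frac{-8 + L}{18 k}$ ($H{\left(k,L \right)} = - \frac{2}{9} + \frac{\left(L - 8\right) \frac{1}{k + k}}{9} = - \frac{2}{9} + \frac{\left(-8 + L\right) \frac{1}{2 k}}{9} = - \frac{2}{9} + \frac{\frac{1}{2} \frac{1}{k} \left(-8 + L\right)}{9} = - \frac{2}{9} + \frac{-8 + L}{18 k}$)
$\left(H{\left(-17,- 2 P{\left(-3 \right)} - 1 \right)} - f{\left(4 \right)}\right) \left(-154\right) = \left(\frac{-8 - -5 - -68}{18 \left(-17\right)} - 4^{2}\right) \left(-154\right) = \left(\frac{1}{18} \left(- \frac{1}{17}\right) \left(-8 + \left(6 - 1\right) + 68\right) - 16\right) \left(-154\right) = \left(\frac{1}{18} \left(- \frac{1}{17}\right) \left(-8 + 5 + 68\right) - 16\right) \left(-154\right) = \left(\frac{1}{18} \left(- \frac{1}{17}\right) 65 - 16\right) \left(-154\right) = \left(- \frac{65}{306} - 16\right) \left(-154\right) = \left(- \frac{4961}{306}\right) \left(-154\right) = \frac{381997}{153}$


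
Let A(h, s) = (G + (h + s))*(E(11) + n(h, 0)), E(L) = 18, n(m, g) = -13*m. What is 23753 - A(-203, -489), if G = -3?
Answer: 1870368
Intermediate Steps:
A(h, s) = (18 - 13*h)*(-3 + h + s) (A(h, s) = (-3 + (h + s))*(18 - 13*h) = (-3 + h + s)*(18 - 13*h) = (18 - 13*h)*(-3 + h + s))
23753 - A(-203, -489) = 23753 - (-54 - 13*(-203)² + 18*(-489) + 57*(-203) - 13*(-203)*(-489)) = 23753 - (-54 - 13*41209 - 8802 - 11571 - 1290471) = 23753 - (-54 - 535717 - 8802 - 11571 - 1290471) = 23753 - 1*(-1846615) = 23753 + 1846615 = 1870368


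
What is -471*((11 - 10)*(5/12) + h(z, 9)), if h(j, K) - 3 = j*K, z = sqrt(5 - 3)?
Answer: -6437/4 - 4239*sqrt(2) ≈ -7604.1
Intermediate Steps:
z = sqrt(2) ≈ 1.4142
h(j, K) = 3 + K*j (h(j, K) = 3 + j*K = 3 + K*j)
-471*((11 - 10)*(5/12) + h(z, 9)) = -471*((11 - 10)*(5/12) + (3 + 9*sqrt(2))) = -471*(1*(5*(1/12)) + (3 + 9*sqrt(2))) = -471*(1*(5/12) + (3 + 9*sqrt(2))) = -471*(5/12 + (3 + 9*sqrt(2))) = -471*(41/12 + 9*sqrt(2)) = -6437/4 - 4239*sqrt(2)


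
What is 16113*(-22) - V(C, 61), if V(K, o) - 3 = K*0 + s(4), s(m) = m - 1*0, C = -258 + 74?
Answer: -354493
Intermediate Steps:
C = -184
s(m) = m (s(m) = m + 0 = m)
V(K, o) = 7 (V(K, o) = 3 + (K*0 + 4) = 3 + (0 + 4) = 3 + 4 = 7)
16113*(-22) - V(C, 61) = 16113*(-22) - 1*7 = -354486 - 7 = -354493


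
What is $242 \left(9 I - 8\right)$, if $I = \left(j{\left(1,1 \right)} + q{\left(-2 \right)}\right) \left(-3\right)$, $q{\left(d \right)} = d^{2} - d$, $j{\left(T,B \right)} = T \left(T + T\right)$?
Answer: $-54208$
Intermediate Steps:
$j{\left(T,B \right)} = 2 T^{2}$ ($j{\left(T,B \right)} = T 2 T = 2 T^{2}$)
$I = -24$ ($I = \left(2 \cdot 1^{2} - 2 \left(-1 - 2\right)\right) \left(-3\right) = \left(2 \cdot 1 - -6\right) \left(-3\right) = \left(2 + 6\right) \left(-3\right) = 8 \left(-3\right) = -24$)
$242 \left(9 I - 8\right) = 242 \left(9 \left(-24\right) - 8\right) = 242 \left(-216 - 8\right) = 242 \left(-224\right) = -54208$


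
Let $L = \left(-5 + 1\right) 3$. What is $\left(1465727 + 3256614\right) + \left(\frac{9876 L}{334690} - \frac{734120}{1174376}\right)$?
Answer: $\frac{116007795866405108}{24565743965} \approx 4.7223 \cdot 10^{6}$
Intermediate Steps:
$L = -12$ ($L = \left(-4\right) 3 = -12$)
$\left(1465727 + 3256614\right) + \left(\frac{9876 L}{334690} - \frac{734120}{1174376}\right) = \left(1465727 + 3256614\right) - \left(\frac{91765}{146797} - \frac{9876 \left(-12\right)}{334690}\right) = 4722341 - \frac{24055016957}{24565743965} = \frac{116007795866405108}{24565743965}$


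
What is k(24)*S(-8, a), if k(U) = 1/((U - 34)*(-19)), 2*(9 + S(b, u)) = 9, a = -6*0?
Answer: -9/380 ≈ -0.023684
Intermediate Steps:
a = 0
S(b, u) = -9/2 (S(b, u) = -9 + (½)*9 = -9 + 9/2 = -9/2)
k(U) = -1/(19*(-34 + U)) (k(U) = -1/19/(-34 + U) = -1/(19*(-34 + U)))
k(24)*S(-8, a) = -1/(-646 + 19*24)*(-9/2) = -1/(-646 + 456)*(-9/2) = -1/(-190)*(-9/2) = -1*(-1/190)*(-9/2) = (1/190)*(-9/2) = -9/380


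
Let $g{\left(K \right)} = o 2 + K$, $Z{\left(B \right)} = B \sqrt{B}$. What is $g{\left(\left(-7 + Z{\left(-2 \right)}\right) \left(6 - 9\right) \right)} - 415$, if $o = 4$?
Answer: $-386 + 6 i \sqrt{2} \approx -386.0 + 8.4853 i$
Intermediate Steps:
$Z{\left(B \right)} = B^{\frac{3}{2}}$
$g{\left(K \right)} = 8 + K$ ($g{\left(K \right)} = 4 \cdot 2 + K = 8 + K$)
$g{\left(\left(-7 + Z{\left(-2 \right)}\right) \left(6 - 9\right) \right)} - 415 = \left(8 + \left(-7 + \left(-2\right)^{\frac{3}{2}}\right) \left(6 - 9\right)\right) - 415 = \left(8 + \left(-7 - 2 i \sqrt{2}\right) \left(-3\right)\right) - 415 = \left(8 + \left(21 + 6 i \sqrt{2}\right)\right) - 415 = \left(29 + 6 i \sqrt{2}\right) - 415 = -386 + 6 i \sqrt{2}$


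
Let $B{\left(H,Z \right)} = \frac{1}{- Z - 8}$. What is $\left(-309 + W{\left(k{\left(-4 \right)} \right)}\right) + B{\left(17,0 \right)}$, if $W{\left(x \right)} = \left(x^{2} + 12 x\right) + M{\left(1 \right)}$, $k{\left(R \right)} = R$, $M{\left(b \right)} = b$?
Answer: $- \frac{2721}{8} \approx -340.13$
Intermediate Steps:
$W{\left(x \right)} = 1 + x^{2} + 12 x$ ($W{\left(x \right)} = \left(x^{2} + 12 x\right) + 1 = 1 + x^{2} + 12 x$)
$B{\left(H,Z \right)} = \frac{1}{-8 - Z}$
$\left(-309 + W{\left(k{\left(-4 \right)} \right)}\right) + B{\left(17,0 \right)} = \left(-309 + \left(1 + \left(-4\right)^{2} + 12 \left(-4\right)\right)\right) - \frac{1}{8 + 0} = \left(-309 + \left(1 + 16 - 48\right)\right) - \frac{1}{8} = \left(-309 - 31\right) - \frac{1}{8} = -340 - \frac{1}{8} = - \frac{2721}{8}$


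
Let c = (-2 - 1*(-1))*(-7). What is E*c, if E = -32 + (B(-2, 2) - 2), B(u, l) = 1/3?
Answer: -707/3 ≈ -235.67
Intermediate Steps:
B(u, l) = ⅓
c = 7 (c = (-2 + 1)*(-7) = -1*(-7) = 7)
E = -101/3 (E = -32 + (⅓ - 2) = -32 - 5/3 = -101/3 ≈ -33.667)
E*c = -101/3*7 = -707/3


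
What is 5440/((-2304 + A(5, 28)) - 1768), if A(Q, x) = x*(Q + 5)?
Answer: -340/237 ≈ -1.4346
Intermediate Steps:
A(Q, x) = x*(5 + Q)
5440/((-2304 + A(5, 28)) - 1768) = 5440/((-2304 + 28*(5 + 5)) - 1768) = 5440/((-2304 + 28*10) - 1768) = 5440/((-2304 + 280) - 1768) = 5440/(-2024 - 1768) = 5440/(-3792) = 5440*(-1/3792) = -340/237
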